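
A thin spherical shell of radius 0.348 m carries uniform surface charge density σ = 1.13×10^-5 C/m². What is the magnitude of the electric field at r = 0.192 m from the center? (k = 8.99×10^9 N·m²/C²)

E = 0 (no enclosed charge)

Symmetry ⇒ E = E(r) r̂. Gaussian sphere of radius r = 0.192 m (inside the shell, r < 0.348 m).
All the charge is outside the Gaussian surface: Q_enc = 0, hence E = 0 everywhere inside the shell.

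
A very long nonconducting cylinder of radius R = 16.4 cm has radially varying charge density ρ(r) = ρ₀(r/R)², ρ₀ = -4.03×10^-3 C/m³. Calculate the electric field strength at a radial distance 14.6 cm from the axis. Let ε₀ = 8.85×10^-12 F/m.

E ≈ 1.32e7 V/m

Take a coaxial cylindrical Gaussian surface of radius r = 14.6 cm and length L (r < R).
Integrating ρ over the cross-section to radius r: λ_enc = (2πρ₀/R²) ∫₀^r r'^3 dr' = 2πρ₀ r^4/(4·R²) = -1.069×10^-4 C/m.
Since E is radial and uniform over the curved surface, Φ = E·2πrL = Q_enc/ε₀ = λ_enc L/ε₀.
E = |λ_enc|/(2πε₀r) = (1.069×10^-4)/(2π·8.85×10^-12·0.146) = 1.32×10^7 N/C.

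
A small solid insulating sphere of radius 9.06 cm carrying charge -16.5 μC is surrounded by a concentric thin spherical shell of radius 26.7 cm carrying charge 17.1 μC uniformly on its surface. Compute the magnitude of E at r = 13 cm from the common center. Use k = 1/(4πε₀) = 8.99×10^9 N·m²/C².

E ≈ 8.78e6 N/C

By spherical symmetry E is radial; choose a Gaussian sphere of radius r = 13 cm (between the bodies, 9.06 cm < r < 26.7 cm).
Only the inner charge is enclosed; the outer shell contributes nothing inside itself. Q_enc = -16.5 μC = -1.65×10^-5 C.
By Gauss's law, ∮E·dA = E·4πr² = Q_enc/ε₀.
E = k|Q_enc|/r² = (8.99×10^9)(1.65e-5)/(0.13)² = 8.78×10^6 N/C.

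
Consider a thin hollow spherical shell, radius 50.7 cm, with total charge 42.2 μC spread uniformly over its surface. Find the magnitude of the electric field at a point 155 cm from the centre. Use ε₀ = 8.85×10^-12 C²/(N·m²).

|E| ≈ 1.58×10^5 V/m

Use a concentric Gaussian sphere at r = 155 cm (r > 50.7 cm).
The entire shell is enclosed: Q_enc = 4.22e-5 C.
Gauss's law: E·4πr² = Q_enc/ε₀.
E = |Q_enc|/(4πε₀r²) = (4.22×10^-5)/(4π·8.85×10^-12·(1.55)²) = 1.58×10^5 N/C.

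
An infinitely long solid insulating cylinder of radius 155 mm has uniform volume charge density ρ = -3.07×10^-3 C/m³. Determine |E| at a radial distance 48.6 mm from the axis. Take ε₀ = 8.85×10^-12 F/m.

Choose a coaxial cylinder of radius r = 48.6 mm (arbitrary length L) as the Gaussian surface (r < R).
Enclosed charge per unit length: λ_enc = ρ·πr² = (-3.07×10^-3)π(0.0486)² = -2.278×10^-5 C/m.
Since E is radial and uniform over the curved surface, Φ = E·2πrL = Q_enc/ε₀ = λ_enc L/ε₀.
E = |λ_enc|/(2πε₀r) = (2.278×10^-5)/(2π·8.85×10^-12·0.0486) = 8.43×10^6 N/C.

E ≈ 8.43×10^6 N/C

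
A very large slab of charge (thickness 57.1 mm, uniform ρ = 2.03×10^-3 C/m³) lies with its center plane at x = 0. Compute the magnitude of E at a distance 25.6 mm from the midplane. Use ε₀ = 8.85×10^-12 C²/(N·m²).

By symmetry E is perpendicular to the slab. A Gaussian pillbox from −25.6 mm to +25.6 mm (face area A) lies entirely within the slab.
Q_enc = ρ·(2x)·A and flux = 2EA, so 2EA = 2ρxA/ε₀ ⇒ E = |ρ|x/ε₀.
E = (2.03e-3)(0.0256)/(8.85×10^-12) = 5.87×10^6 N/C.

E = 5.87e6 N/C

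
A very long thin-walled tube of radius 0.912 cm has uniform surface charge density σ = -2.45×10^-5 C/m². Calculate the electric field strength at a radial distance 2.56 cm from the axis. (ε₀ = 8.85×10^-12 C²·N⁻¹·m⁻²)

Take a coaxial cylindrical Gaussian surface of radius r = 2.56 cm and length L (r > 0.912 cm).
The whole shell is enclosed: λ_enc = σ·2πR = (-2.45×10^-5)·2π·(0.00912) = -1.404e-6 C/m.
By Gauss's law (flux through the curved wall only), E·2πrL = λ_enc L/ε₀.
E = |λ_enc|/(2πε₀r) = (1.404×10^-6)/(2π·8.85×10^-12·0.0256) = 9.86e5 N/C.

9.86×10^5 N/C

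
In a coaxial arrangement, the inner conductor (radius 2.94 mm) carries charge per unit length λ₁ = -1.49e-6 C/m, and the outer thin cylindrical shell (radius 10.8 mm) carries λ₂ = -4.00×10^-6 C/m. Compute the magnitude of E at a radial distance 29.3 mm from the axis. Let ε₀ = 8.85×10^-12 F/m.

|E| ≈ 3.37e6 V/m

By cylindrical symmetry E is radial; use a coaxial Gaussian cylinder of radius 29.3 mm and length L (r > 10.8 mm, enclosing both).
λ_enc = λ₁ + λ₂ = (-1.49e-6) + (-4.00×10^-6) = -5.49e-6 C/m.
Gauss's law: E·2πrL = λ_enc L/ε₀.
E = |λ_enc|/(2πε₀r) = (5.49×10^-6)/(2π·8.85×10^-12·0.0293) = 3.37×10^6 N/C.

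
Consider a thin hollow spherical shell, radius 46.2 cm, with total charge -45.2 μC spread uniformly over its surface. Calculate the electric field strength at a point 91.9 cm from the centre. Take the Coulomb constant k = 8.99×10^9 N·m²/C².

|E| ≈ 4.81×10^5 N/C

By spherical symmetry E is radial; choose a Gaussian sphere of radius r = 91.9 cm (r > 46.2 cm).
The entire shell is enclosed: Q_enc = -4.52×10^-5 C.
Since E is radial and uniform over the Gaussian sphere, Φ = E·4πr² = Q_enc/ε₀.
E = k|Q_enc|/r² = (8.99×10^9)(4.52×10^-5)/(0.919)² = 4.81e5 N/C.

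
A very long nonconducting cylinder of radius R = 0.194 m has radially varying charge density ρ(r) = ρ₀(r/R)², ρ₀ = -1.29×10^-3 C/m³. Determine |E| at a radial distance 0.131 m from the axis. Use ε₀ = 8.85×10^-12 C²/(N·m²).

|E| = 2.18e6 V/m

Coaxial Gaussian cylinder, radius r = 0.131 m, length L (r < R).
Integrating ρ over the cross-section to radius r: λ_enc = (2πρ₀/R²) ∫₀^r r'^3 dr' = 2πρ₀ r^4/(4·R²) = -1.586×10^-5 C/m.
Gauss's law: E·2πrL = λ_enc L/ε₀.
E = |λ_enc|/(2πε₀r) = (1.586×10^-5)/(2π·8.85×10^-12·0.131) = 2.18e6 N/C.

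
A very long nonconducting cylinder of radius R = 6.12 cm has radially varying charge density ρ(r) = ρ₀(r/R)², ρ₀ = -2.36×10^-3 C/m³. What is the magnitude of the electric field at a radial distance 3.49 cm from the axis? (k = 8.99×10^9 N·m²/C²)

|E| ≈ 7.56e5 N/C

Coaxial Gaussian cylinder, radius r = 3.49 cm, length L (r < R).
λ_enc = ∫₀^r ρ(r')·2πr' dr' = (2πρ₀/R²)·r^4/4 = -1.468×10^-6 C/m.
By Gauss's law (flux through the curved wall only), E·2πrL = λ_enc L/ε₀.
E = 2k|λ_enc|/r = 2(8.99×10^9)(1.468×10^-6)/(0.0349) = 7.56×10^5 N/C.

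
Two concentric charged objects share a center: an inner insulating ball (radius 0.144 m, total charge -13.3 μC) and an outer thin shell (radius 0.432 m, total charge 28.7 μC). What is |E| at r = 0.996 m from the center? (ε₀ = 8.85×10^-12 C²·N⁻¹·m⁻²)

By spherical symmetry E is radial; choose a Gaussian sphere of radius r = 0.996 m (r > 0.432 m, enclosing both).
Q_enc = (-13.3 μC) + (28.7 μC) = 1.54e-5 C.
Applying ∮E·dA = Q_enc/ε₀ with Φ = E(4πr²):
E = |Q_enc|/(4πε₀r²) = (1.54×10^-5)/(4π·8.85×10^-12·(0.996)²) = 1.40e5 N/C.

E ≈ 1.40e5 N/C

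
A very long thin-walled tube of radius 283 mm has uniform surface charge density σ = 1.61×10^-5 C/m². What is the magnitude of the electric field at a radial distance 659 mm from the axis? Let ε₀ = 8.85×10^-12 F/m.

|E| = 7.81×10^5 N/C

By cylindrical symmetry E is radial; use a coaxial Gaussian cylinder of radius 659 mm and length L (r > 283 mm).
The whole shell is enclosed: λ_enc = σ·2πR = (1.61e-5)·2π·(0.283) = 2.863e-5 C/m.
Gauss's law: E·2πrL = λ_enc L/ε₀.
E = |λ_enc|/(2πε₀r) = (2.863×10^-5)/(2π·8.85×10^-12·0.659) = 7.81e5 N/C.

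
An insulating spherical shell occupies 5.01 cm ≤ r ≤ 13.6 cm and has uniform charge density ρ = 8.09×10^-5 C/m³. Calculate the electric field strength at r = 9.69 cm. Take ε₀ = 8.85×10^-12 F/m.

|E| = 2.54×10^5 N/C

By spherical symmetry E is radial; choose a Gaussian sphere of radius r = 9.69 cm (within the shell material, 5.01 cm < r < 13.6 cm).
Enclosed charge is the volume from a to r: Q_enc = (4π/3)ρ(r³ − a³) = 2.657e-7 C.
Gauss's law: E·4πr² = Q_enc/ε₀.
E = |Q_enc|/(4πε₀r²) = (2.657e-7)/(4π·8.85×10^-12·(0.0969)²) = 2.54e5 N/C.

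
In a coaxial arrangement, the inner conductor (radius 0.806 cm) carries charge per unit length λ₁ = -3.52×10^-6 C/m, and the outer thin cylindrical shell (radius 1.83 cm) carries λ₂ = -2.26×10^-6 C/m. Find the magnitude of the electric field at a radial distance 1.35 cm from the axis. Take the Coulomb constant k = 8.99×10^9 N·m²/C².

By cylindrical symmetry E is radial; use a coaxial Gaussian cylinder of radius 1.35 cm and length L (between the conductors, 0.806 cm < r < 1.83 cm).
Only the inner wire is enclosed; the outer shell contributes nothing inside itself. λ_enc = λ₁ = -3.52×10^-6 C/m.
Gauss's law: E·2πrL = λ_enc L/ε₀.
E = 2k|λ_enc|/r = 2(8.99×10^9)(3.52e-6)/(0.0135) = 4.69×10^6 N/C.

E = 4.69e6 V/m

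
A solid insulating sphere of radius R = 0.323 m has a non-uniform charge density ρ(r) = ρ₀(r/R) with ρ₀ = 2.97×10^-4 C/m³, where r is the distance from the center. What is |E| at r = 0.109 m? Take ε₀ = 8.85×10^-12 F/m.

Symmetry ⇒ E = E(r) r̂. Gaussian sphere of radius r = 0.109 m (r < R).
Integrate the density: Q_enc = 4π ∫₀^r ρ₀(r'/R)^1 r'² dr' = 4πρ₀ r^4/(4·R) = 4.078e-7 C.
By Gauss's law, ∮E·dA = E·4πr² = Q_enc/ε₀.
E = |Q_enc|/(4πε₀r²) = (4.078e-7)/(4π·8.85×10^-12·(0.109)²) = 3.09e5 N/C.

E = 3.09e5 N/C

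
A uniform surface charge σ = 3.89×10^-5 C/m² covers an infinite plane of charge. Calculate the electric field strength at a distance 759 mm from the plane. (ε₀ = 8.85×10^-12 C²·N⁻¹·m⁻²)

By planar symmetry E is perpendicular to the sheet and uniform; use a Gaussian pillbox with flat faces of area A on each side of the sheet.
Only the two end caps contribute flux: Φ = 2EA. With Q_enc = σA, Gauss's law gives E = |σ|/(2ε₀).
E = |σ|/(2ε₀) = (3.89e-5)/(2·8.85×10^-12) = 2.20×10^6 N/C.

2.20e6 N/C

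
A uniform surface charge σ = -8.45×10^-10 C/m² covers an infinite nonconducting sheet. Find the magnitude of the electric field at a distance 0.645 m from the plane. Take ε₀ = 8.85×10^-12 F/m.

E = 47.7 N/C

By planar symmetry E is perpendicular to the sheet and uniform; use a Gaussian pillbox with flat faces of area A on each side of the sheet.
Flux Φ = 2EA and Q_enc = σA, so 2EA = σA/ε₀ ⇒ E = |σ|/(2ε₀), independent of distance.
E = |σ|/(2ε₀) = (8.45e-10)/(2·8.85×10^-12) = 47.7 N/C.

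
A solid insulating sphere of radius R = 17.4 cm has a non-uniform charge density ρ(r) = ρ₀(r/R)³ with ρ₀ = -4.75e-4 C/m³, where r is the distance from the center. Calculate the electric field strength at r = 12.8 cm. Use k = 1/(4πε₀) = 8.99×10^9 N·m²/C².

Symmetry ⇒ E = E(r) r̂. Gaussian sphere of radius r = 12.8 cm (r < R).
Q_enc = ∫₀^r ρ(r')·4πr'² dr' = (4πρ₀/R³) ∫₀^r r'^5 dr' = 4πρ₀ r^6/(6·R³) = -8.305e-7 C.
Applying ∮E·dA = Q_enc/ε₀ with Φ = E(4πr²):
E = k|Q_enc|/r² = (8.99×10^9)(8.305×10^-7)/(0.128)² = 4.56e5 N/C.

E = 4.56×10^5 N/C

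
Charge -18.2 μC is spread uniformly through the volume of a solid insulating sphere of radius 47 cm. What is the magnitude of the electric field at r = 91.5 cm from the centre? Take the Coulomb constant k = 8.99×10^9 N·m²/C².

E ≈ 1.95e5 N/C

Symmetry ⇒ E = E(r) r̂. Gaussian sphere of radius r = 91.5 cm (r > R, so the entire charge is enclosed).
Q_enc = -18.2 μC = -1.82×10^-5 C.
Gauss's law: E·4πr² = Q_enc/ε₀.
E = k|Q_enc|/r² = (8.99×10^9)(1.82×10^-5)/(0.915)² = 1.95e5 N/C.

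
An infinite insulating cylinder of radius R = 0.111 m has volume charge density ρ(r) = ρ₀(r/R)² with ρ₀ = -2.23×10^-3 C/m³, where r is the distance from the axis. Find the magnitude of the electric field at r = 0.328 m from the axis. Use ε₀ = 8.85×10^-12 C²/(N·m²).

Coaxial Gaussian cylinder, radius r = 0.328 m, length L (r > R, full charge per length enclosed).
λ_enc = 2π ∫₀^R ρ₀(r'/R)^2 r' dr' = 2πρ₀R²/4 = -4.316×10^-5 C/m.
Gauss's law: E·2πrL = λ_enc L/ε₀.
E = |λ_enc|/(2πε₀r) = (4.316e-5)/(2π·8.85×10^-12·0.328) = 2.37×10^6 N/C.

E ≈ 2.37e6 N/C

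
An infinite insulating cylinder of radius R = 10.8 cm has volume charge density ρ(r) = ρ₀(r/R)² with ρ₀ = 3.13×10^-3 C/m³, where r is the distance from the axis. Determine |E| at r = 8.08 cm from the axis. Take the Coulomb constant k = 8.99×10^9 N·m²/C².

Coaxial Gaussian cylinder, radius r = 8.08 cm, length L (r < R).
λ_enc = ∫₀^r ρ(r')·2πr' dr' = (2πρ₀/R²)·r^4/4 = 1.797×10^-5 C/m.
By Gauss's law (flux through the curved wall only), E·2πrL = λ_enc L/ε₀.
E = 2k|λ_enc|/r = 2(8.99×10^9)(1.797e-5)/(0.0808) = 4.00e6 N/C.

E ≈ 4.00e6 N/C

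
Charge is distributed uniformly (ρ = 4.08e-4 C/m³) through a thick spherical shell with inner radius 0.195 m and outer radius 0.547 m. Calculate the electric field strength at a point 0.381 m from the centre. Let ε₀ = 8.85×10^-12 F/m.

Use a concentric Gaussian sphere at r = 0.381 m (within the shell material, 0.195 m < r < 0.547 m).
Enclosed charge is the volume from a to r: Q_enc = (4π/3)ρ(r³ − a³) = 8.185e-5 C.
Applying ∮E·dA = Q_enc/ε₀ with Φ = E(4πr²):
E = |Q_enc|/(4πε₀r²) = (8.185×10^-5)/(4π·8.85×10^-12·(0.381)²) = 5.07×10^6 N/C.

|E| = 5.07×10^6 N/C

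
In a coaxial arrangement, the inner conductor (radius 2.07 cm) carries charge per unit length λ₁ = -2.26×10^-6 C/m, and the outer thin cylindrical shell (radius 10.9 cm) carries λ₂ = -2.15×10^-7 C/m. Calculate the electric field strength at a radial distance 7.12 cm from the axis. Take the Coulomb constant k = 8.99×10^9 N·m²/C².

Take a coaxial cylindrical Gaussian surface of radius r = 7.12 cm and length L (between the conductors, 2.07 cm < r < 10.9 cm).
Only the inner wire is enclosed; the outer shell contributes nothing inside itself. λ_enc = λ₁ = -2.26×10^-6 C/m.
Since E is radial and uniform over the curved surface, Φ = E·2πrL = Q_enc/ε₀ = λ_enc L/ε₀.
E = 2k|λ_enc|/r = 2(8.99×10^9)(2.26e-6)/(0.0712) = 5.71×10^5 N/C.

|E| ≈ 5.71×10^5 N/C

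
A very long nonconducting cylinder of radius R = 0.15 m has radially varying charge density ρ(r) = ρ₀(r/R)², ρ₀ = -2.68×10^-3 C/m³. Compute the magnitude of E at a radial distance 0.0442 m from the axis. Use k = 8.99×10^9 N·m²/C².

E ≈ 2.90e5 N/C

Take a coaxial cylindrical Gaussian surface of radius r = 0.0442 m and length L (r < R).
Integrating ρ over the cross-section to radius r: λ_enc = (2πρ₀/R²) ∫₀^r r'^3 dr' = 2πρ₀ r^4/(4·R²) = -7.141×10^-7 C/m.
Applying ∮E·dA = Q_enc/ε₀ with the end caps contributing no flux:
E = 2k|λ_enc|/r = 2(8.99×10^9)(7.141×10^-7)/(0.0442) = 2.90×10^5 N/C.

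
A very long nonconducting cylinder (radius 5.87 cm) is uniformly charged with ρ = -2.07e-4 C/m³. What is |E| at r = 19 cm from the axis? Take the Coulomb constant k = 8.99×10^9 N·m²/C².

|E| = 2.12×10^5 V/m

Take a coaxial cylindrical Gaussian surface of radius r = 19 cm and length L (r > 5.87 cm, full cross-section enclosed).
λ_enc = ρ·πR² = (-2.07×10^-4)π(0.0587)² = -2.241×10^-6 C/m.
Since E is radial and uniform over the curved surface, Φ = E·2πrL = Q_enc/ε₀ = λ_enc L/ε₀.
E = 2k|λ_enc|/r = 2(8.99×10^9)(2.241×10^-6)/(0.19) = 2.12×10^5 N/C.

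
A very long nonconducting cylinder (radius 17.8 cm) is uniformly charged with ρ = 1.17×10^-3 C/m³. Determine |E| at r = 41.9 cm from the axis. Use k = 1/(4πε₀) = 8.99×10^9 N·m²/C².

|E| = 5.00×10^6 V/m

Choose a coaxial cylinder of radius r = 41.9 cm (arbitrary length L) as the Gaussian surface (r > 17.8 cm, full cross-section enclosed).
λ_enc = ρ·πR² = (1.17×10^-3)π(0.178)² = 1.165×10^-4 C/m.
Gauss's law: E·2πrL = λ_enc L/ε₀.
E = 2k|λ_enc|/r = 2(8.99×10^9)(1.165×10^-4)/(0.419) = 5.00×10^6 N/C.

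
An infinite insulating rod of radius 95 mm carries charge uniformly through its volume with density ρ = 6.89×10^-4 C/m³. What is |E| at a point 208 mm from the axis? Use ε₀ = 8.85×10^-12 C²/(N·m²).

By cylindrical symmetry E is radial; use a coaxial Gaussian cylinder of radius 208 mm and length L (r > 95 mm, full cross-section enclosed).
λ_enc = ρ·πR² = (6.89e-4)π(0.095)² = 1.954×10^-5 C/m.
Applying ∮E·dA = Q_enc/ε₀ with the end caps contributing no flux:
E = |λ_enc|/(2πε₀r) = (1.954×10^-5)/(2π·8.85×10^-12·0.208) = 1.69×10^6 N/C.

E = 1.69×10^6 V/m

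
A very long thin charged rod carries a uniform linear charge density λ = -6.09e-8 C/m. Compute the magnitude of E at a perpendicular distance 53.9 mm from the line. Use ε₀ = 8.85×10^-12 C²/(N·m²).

|E| = 2.03×10^4 V/m

Choose a coaxial cylinder of radius r = 53.9 mm (arbitrary length L) as the Gaussian surface.
Q_enc = λL, so λ_enc = -6.09×10^-8 C/m.
Since E is radial and uniform over the curved surface, Φ = E·2πrL = Q_enc/ε₀ = λ_enc L/ε₀.
E = |λ_enc|/(2πε₀r) = (6.09×10^-8)/(2π·8.85×10^-12·0.0539) = 2.03×10^4 N/C.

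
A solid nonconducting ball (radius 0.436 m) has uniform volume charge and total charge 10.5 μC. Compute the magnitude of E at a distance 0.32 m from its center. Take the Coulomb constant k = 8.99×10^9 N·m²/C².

E ≈ 3.64×10^5 V/m

Symmetry ⇒ E = E(r) r̂. Gaussian sphere of radius r = 0.32 m (r < R).
Only the charge within r is enclosed: Q_enc = Q·(r/R)³ = (10.5 μC)·(0.32 m/0.436 m)³ = 4.151×10^-6 C.
Gauss's law: E·4πr² = Q_enc/ε₀.
E = k|Q_enc|/r² = (8.99×10^9)(4.151×10^-6)/(0.32)² = 3.64×10^5 N/C.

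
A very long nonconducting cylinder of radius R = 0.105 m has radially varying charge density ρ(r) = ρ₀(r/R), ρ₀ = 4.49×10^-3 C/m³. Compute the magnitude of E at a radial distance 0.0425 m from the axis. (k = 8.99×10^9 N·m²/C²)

|E| = 2.91e6 V/m

Choose a coaxial cylinder of radius r = 0.0425 m (arbitrary length L) as the Gaussian surface (r < R).
λ_enc = ∫₀^r ρ(r')·2πr' dr' = (2πρ₀/R)·r^3/3 = 6.875×10^-6 C/m.
Gauss's law: E·2πrL = λ_enc L/ε₀.
E = 2k|λ_enc|/r = 2(8.99×10^9)(6.875e-6)/(0.0425) = 2.91×10^6 N/C.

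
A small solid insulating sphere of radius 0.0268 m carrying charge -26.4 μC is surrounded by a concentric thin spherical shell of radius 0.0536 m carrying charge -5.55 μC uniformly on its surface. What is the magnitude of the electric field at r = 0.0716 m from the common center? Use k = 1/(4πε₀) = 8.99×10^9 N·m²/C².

|E| ≈ 5.60×10^7 N/C

By spherical symmetry E is radial; choose a Gaussian sphere of radius r = 0.0716 m (r > 0.0536 m, enclosing both).
Q_enc = (-26.4 μC) + (-5.55 μC) = -3.195×10^-5 C.
By Gauss's law, ∮E·dA = E·4πr² = Q_enc/ε₀.
E = k|Q_enc|/r² = (8.99×10^9)(3.195×10^-5)/(0.0716)² = 5.60×10^7 N/C.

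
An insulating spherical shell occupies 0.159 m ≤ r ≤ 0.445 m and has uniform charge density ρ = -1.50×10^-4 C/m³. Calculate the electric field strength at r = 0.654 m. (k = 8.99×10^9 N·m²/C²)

By spherical symmetry E is radial; choose a Gaussian sphere of radius r = 0.654 m (r > 0.445 m, enclosing the whole shell).
Q_enc = ρ·(4π/3)(b³ − a³) = (-1.50×10^-4)·(4π/3)·((0.445)³ − (0.159)³) = -5.284×10^-5 C.
By Gauss's law, ∮E·dA = E·4πr² = Q_enc/ε₀.
E = k|Q_enc|/r² = (8.99×10^9)(5.284×10^-5)/(0.654)² = 1.11e6 N/C.

E ≈ 1.11×10^6 N/C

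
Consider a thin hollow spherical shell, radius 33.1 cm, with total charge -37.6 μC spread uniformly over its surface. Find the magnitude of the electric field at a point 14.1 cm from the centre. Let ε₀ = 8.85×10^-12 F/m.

Use a concentric Gaussian sphere at r = 14.1 cm (inside the shell, r < 33.1 cm).
No charge lies within this surface, so Q_enc = 0 and Gauss's law gives E·4πr² = 0 ⇒ E = 0.

E = 0 (no enclosed charge)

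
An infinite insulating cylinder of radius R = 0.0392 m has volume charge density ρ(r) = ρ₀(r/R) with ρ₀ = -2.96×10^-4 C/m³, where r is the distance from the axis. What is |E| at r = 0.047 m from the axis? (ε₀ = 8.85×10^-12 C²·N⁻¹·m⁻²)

|E| = 3.65×10^5 V/m

By cylindrical symmetry E is radial; use a coaxial Gaussian cylinder of radius 0.047 m and length L (r > R, full charge per length enclosed).
λ_enc = 2π ∫₀^R ρ₀(r'/R)^1 r' dr' = 2πρ₀R²/3 = -9.526×10^-7 C/m.
Applying ∮E·dA = Q_enc/ε₀ with the end caps contributing no flux:
E = |λ_enc|/(2πε₀r) = (9.526e-7)/(2π·8.85×10^-12·0.047) = 3.65×10^5 N/C.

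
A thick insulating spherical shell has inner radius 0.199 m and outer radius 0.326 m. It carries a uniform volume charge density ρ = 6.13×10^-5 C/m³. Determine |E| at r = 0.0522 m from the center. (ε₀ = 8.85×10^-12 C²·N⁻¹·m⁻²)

By spherical symmetry E is radial; choose a Gaussian sphere of radius r = 0.0522 m (r < 0.199 m, inside the empty cavity).
Q_enc = 0 (all charge lies at larger r); Gauss's law gives E = 0.

|E| = 0 N/C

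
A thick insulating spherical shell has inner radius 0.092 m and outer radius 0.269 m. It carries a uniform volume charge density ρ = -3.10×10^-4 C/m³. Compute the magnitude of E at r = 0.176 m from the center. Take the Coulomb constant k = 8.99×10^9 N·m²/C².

Use a concentric Gaussian sphere at r = 0.176 m (within the shell material, 0.092 m < r < 0.269 m).
Only the shell between 0.092 m and r is enclosed: Q_enc = ρ·(4π/3)(r³ − a³) = (-3.10e-4)·(4π/3)·((0.176)³ − (0.092)³) = -6.068e-6 C.
By Gauss's law, ∮E·dA = E·4πr² = Q_enc/ε₀.
E = k|Q_enc|/r² = (8.99×10^9)(6.068×10^-6)/(0.176)² = 1.76e6 N/C.

E = 1.76×10^6 N/C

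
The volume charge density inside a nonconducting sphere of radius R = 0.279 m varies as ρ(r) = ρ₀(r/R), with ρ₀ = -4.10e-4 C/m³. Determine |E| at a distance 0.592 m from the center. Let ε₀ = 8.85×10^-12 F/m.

|E| ≈ 7.18×10^5 N/C

Take a concentric spherical Gaussian surface of radius r = 0.592 m (r > R, all charge enclosed).
Q_enc = 4π ∫₀^R ρ₀(r'/R)^1 r'² dr' = 4πρ₀R³/4 = -2.797×10^-5 C.
Applying ∮E·dA = Q_enc/ε₀ with Φ = E(4πr²):
E = |Q_enc|/(4πε₀r²) = (2.797e-5)/(4π·8.85×10^-12·(0.592)²) = 7.18×10^5 N/C.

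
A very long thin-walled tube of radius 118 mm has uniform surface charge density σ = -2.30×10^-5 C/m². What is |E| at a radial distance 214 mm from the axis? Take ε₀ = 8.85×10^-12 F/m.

1.43×10^6 N/C

By cylindrical symmetry E is radial; use a coaxial Gaussian cylinder of radius 214 mm and length L (r > 118 mm).
The whole shell is enclosed: λ_enc = σ·2πR = (-2.30×10^-5)·2π·(0.118) = -1.705e-5 C/m.
Gauss's law: E·2πrL = λ_enc L/ε₀.
E = |λ_enc|/(2πε₀r) = (1.705e-5)/(2π·8.85×10^-12·0.214) = 1.43×10^6 N/C.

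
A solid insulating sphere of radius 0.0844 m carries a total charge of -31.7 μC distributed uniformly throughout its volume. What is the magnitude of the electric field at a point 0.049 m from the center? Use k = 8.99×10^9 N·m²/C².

Take a concentric spherical Gaussian surface of radius r = 0.049 m (r < R).
For a uniform sphere the enclosed fraction is (r/R)³, so Q_enc = (-31.7 μC)(0.049/0.0844)³ = -6.203×10^-6 C.
By Gauss's law, ∮E·dA = E·4πr² = Q_enc/ε₀.
E = k|Q_enc|/r² = (8.99×10^9)(6.203×10^-6)/(0.049)² = 2.32×10^7 N/C.

E ≈ 2.32×10^7 N/C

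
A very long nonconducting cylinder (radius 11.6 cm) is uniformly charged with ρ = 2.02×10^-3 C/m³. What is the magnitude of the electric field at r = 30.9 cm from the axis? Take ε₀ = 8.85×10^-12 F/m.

E ≈ 4.97×10^6 N/C

Coaxial Gaussian cylinder, radius r = 30.9 cm, length L (r > 11.6 cm, full cross-section enclosed).
λ_enc = ρ·πR² = (2.02e-3)π(0.116)² = 8.539e-5 C/m.
By Gauss's law (flux through the curved wall only), E·2πrL = λ_enc L/ε₀.
E = |λ_enc|/(2πε₀r) = (8.539e-5)/(2π·8.85×10^-12·0.309) = 4.97e6 N/C.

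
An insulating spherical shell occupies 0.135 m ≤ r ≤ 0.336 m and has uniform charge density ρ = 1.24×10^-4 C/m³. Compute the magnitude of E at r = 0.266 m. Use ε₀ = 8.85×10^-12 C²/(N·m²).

Take a concentric spherical Gaussian surface of radius r = 0.266 m (within the shell material, 0.135 m < r < 0.336 m).
Only the shell between 0.135 m and r is enclosed: Q_enc = ρ·(4π/3)(r³ − a³) = (1.24e-4)·(4π/3)·((0.266)³ − (0.135)³) = 8.498×10^-6 C.
By Gauss's law, ∮E·dA = E·4πr² = Q_enc/ε₀.
E = |Q_enc|/(4πε₀r²) = (8.498×10^-6)/(4π·8.85×10^-12·(0.266)²) = 1.08×10^6 N/C.

E = 1.08e6 N/C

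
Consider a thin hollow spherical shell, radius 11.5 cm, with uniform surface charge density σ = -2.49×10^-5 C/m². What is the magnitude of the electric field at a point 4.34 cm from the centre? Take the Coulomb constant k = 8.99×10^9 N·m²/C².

E = 0

Use a concentric Gaussian sphere at r = 4.34 cm (inside the shell, r < 11.5 cm).
All the charge is outside the Gaussian surface: Q_enc = 0, hence E = 0 everywhere inside the shell.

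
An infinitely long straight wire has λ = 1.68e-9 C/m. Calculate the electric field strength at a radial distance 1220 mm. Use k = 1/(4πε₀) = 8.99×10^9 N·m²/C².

Choose a coaxial cylinder of radius r = 1220 mm (arbitrary length L) as the Gaussian surface.
Q_enc = λL, so λ_enc = 1.68×10^-9 C/m.
Gauss's law: E·2πrL = λ_enc L/ε₀.
E = 2k|λ_enc|/r = 2(8.99×10^9)(1.68e-9)/(1.22) = 24.8 N/C.

|E| ≈ 24.8 V/m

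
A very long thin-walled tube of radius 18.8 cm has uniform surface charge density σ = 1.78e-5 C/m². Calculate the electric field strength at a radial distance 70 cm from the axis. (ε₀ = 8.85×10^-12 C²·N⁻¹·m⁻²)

Coaxial Gaussian cylinder, radius r = 70 cm, length L (r > 18.8 cm).
The whole shell is enclosed: λ_enc = σ·2πR = (1.78e-5)·2π·(0.188) = 2.103×10^-5 C/m.
Applying ∮E·dA = Q_enc/ε₀ with the end caps contributing no flux:
E = |λ_enc|/(2πε₀r) = (2.103×10^-5)/(2π·8.85×10^-12·0.7) = 5.40×10^5 N/C.

|E| ≈ 5.40e5 V/m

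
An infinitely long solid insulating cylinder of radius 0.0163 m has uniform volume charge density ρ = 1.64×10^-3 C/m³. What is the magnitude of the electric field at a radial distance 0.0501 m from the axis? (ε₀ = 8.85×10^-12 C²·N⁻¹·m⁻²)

E = 4.91e5 V/m

Choose a coaxial cylinder of radius r = 0.0501 m (arbitrary length L) as the Gaussian surface (r > 0.0163 m, full cross-section enclosed).
λ_enc = ρ·πR² = (1.64×10^-3)π(0.0163)² = 1.369×10^-6 C/m.
By Gauss's law (flux through the curved wall only), E·2πrL = λ_enc L/ε₀.
E = |λ_enc|/(2πε₀r) = (1.369e-6)/(2π·8.85×10^-12·0.0501) = 4.91×10^5 N/C.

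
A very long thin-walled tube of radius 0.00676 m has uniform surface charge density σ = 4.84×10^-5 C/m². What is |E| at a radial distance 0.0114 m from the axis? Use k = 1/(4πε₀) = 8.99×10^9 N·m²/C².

Choose a coaxial cylinder of radius r = 0.0114 m (arbitrary length L) as the Gaussian surface (r > 0.00676 m).
The whole shell is enclosed: λ_enc = σ·2πR = (4.84×10^-5)·2π·(0.00676) = 2.056×10^-6 C/m.
Gauss's law: E·2πrL = λ_enc L/ε₀.
E = 2k|λ_enc|/r = 2(8.99×10^9)(2.056e-6)/(0.0114) = 3.24e6 N/C.

E ≈ 3.24×10^6 V/m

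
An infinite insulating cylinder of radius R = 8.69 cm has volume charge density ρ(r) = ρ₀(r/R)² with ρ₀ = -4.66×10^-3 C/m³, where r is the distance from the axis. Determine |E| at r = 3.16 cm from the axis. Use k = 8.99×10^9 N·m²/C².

|E| ≈ 5.50×10^5 V/m

By cylindrical symmetry E is radial; use a coaxial Gaussian cylinder of radius 3.16 cm and length L (r < R).
Integrating ρ over the cross-section to radius r: λ_enc = (2πρ₀/R²) ∫₀^r r'^3 dr' = 2πρ₀ r^4/(4·R²) = -9.665×10^-7 C/m.
By Gauss's law (flux through the curved wall only), E·2πrL = λ_enc L/ε₀.
E = 2k|λ_enc|/r = 2(8.99×10^9)(9.665×10^-7)/(0.0316) = 5.50×10^5 N/C.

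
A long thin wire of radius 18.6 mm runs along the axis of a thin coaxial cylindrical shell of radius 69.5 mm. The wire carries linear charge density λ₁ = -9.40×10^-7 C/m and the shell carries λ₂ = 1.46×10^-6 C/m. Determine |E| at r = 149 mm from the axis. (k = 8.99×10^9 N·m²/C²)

Coaxial Gaussian cylinder, radius r = 149 mm, length L (r > 69.5 mm, enclosing both).
λ_enc = λ₁ + λ₂ = (-9.40×10^-7) + (1.46e-6) = 5.20×10^-7 C/m.
By Gauss's law (flux through the curved wall only), E·2πrL = λ_enc L/ε₀.
E = 2k|λ_enc|/r = 2(8.99×10^9)(5.20×10^-7)/(0.149) = 6.27×10^4 N/C.

E ≈ 6.27×10^4 N/C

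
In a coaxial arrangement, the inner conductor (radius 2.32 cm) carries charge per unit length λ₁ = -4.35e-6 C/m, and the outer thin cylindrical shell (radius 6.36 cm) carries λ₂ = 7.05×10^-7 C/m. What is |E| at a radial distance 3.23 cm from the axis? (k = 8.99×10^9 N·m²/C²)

Coaxial Gaussian cylinder, radius r = 3.23 cm, length L (between the conductors, 2.32 cm < r < 6.36 cm).
Only the inner wire is enclosed; the outer shell contributes nothing inside itself. λ_enc = λ₁ = -4.35×10^-6 C/m.
By Gauss's law (flux through the curved wall only), E·2πrL = λ_enc L/ε₀.
E = 2k|λ_enc|/r = 2(8.99×10^9)(4.35×10^-6)/(0.0323) = 2.42×10^6 N/C.

|E| ≈ 2.42×10^6 V/m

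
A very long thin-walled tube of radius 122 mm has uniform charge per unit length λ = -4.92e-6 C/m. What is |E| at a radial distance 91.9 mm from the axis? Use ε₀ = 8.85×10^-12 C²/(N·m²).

By cylindrical symmetry E is radial; use a coaxial Gaussian cylinder of radius 91.9 mm and length L (r < 122 mm, inside the shell).
All the surface charge lies outside this cylinder: Q_enc = 0, hence E = 0.

E = 0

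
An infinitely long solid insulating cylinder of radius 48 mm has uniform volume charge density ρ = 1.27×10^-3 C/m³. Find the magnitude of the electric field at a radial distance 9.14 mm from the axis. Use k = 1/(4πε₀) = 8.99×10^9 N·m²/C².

Choose a coaxial cylinder of radius r = 9.14 mm (arbitrary length L) as the Gaussian surface (r < R).
Charge inside radius r per length L is ρ·πr²·L, so λ_enc = ρπr² = 3.333e-7 C/m.
Applying ∮E·dA = Q_enc/ε₀ with the end caps contributing no flux:
E = 2k|λ_enc|/r = 2(8.99×10^9)(3.333e-7)/(0.00914) = 6.56×10^5 N/C.

E ≈ 6.56e5 N/C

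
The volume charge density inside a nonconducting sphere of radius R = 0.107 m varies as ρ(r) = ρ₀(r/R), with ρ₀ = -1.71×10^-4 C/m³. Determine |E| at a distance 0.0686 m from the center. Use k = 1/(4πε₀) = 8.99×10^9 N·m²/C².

|E| ≈ 2.12×10^5 N/C

By spherical symmetry E is radial; choose a Gaussian sphere of radius r = 0.0686 m (r < R).
Integrate the density: Q_enc = 4π ∫₀^r ρ₀(r'/R)^1 r'² dr' = 4πρ₀ r^4/(4·R) = -1.112×10^-7 C.
Gauss's law: E·4πr² = Q_enc/ε₀.
E = k|Q_enc|/r² = (8.99×10^9)(1.112e-7)/(0.0686)² = 2.12×10^5 N/C.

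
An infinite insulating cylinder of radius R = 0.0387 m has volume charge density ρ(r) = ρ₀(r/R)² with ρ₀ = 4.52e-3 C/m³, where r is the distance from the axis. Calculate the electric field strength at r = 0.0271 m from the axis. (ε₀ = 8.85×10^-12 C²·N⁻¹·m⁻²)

|E| ≈ 1.70×10^6 N/C

Coaxial Gaussian cylinder, radius r = 0.0271 m, length L (r < R).
λ_enc = ∫₀^r ρ(r')·2πr' dr' = (2πρ₀/R²)·r^4/4 = 2.557×10^-6 C/m.
Gauss's law: E·2πrL = λ_enc L/ε₀.
E = |λ_enc|/(2πε₀r) = (2.557×10^-6)/(2π·8.85×10^-12·0.0271) = 1.70×10^6 N/C.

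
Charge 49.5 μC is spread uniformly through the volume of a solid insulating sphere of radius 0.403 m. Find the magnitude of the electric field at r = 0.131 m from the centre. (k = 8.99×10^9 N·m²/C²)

By spherical symmetry E is radial; choose a Gaussian sphere of radius r = 0.131 m (r < R).
Only the charge within r is enclosed: Q_enc = Q·(r/R)³ = (49.5 μC)·(0.131 m/0.403 m)³ = 1.70e-6 C.
Since E is radial and uniform over the Gaussian sphere, Φ = E·4πr² = Q_enc/ε₀.
E = k|Q_enc|/r² = (8.99×10^9)(1.70×10^-6)/(0.131)² = 8.91×10^5 N/C.

E = 8.91×10^5 N/C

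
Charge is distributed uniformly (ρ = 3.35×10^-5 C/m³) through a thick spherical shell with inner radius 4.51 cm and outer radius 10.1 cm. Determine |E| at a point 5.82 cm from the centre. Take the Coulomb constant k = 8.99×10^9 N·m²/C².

E ≈ 3.93e4 V/m

Symmetry ⇒ E = E(r) r̂. Gaussian sphere of radius r = 5.82 cm (within the shell material, 4.51 cm < r < 10.1 cm).
Only the shell between 4.51 cm and r is enclosed: Q_enc = ρ·(4π/3)(r³ − a³) = (3.35×10^-5)·(4π/3)·((0.0582)³ − (0.0451)³) = 1.479×10^-8 C.
By Gauss's law, ∮E·dA = E·4πr² = Q_enc/ε₀.
E = k|Q_enc|/r² = (8.99×10^9)(1.479e-8)/(0.0582)² = 3.93×10^4 N/C.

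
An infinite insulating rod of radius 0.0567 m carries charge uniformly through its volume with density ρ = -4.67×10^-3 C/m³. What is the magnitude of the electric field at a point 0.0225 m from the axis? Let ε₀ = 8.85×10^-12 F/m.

E = 5.94×10^6 N/C

Choose a coaxial cylinder of radius r = 0.0225 m (arbitrary length L) as the Gaussian surface (r < R).
Enclosed charge per unit length: λ_enc = ρ·πr² = (-4.67×10^-3)π(0.0225)² = -7.427×10^-6 C/m.
Gauss's law: E·2πrL = λ_enc L/ε₀.
E = |λ_enc|/(2πε₀r) = (7.427e-6)/(2π·8.85×10^-12·0.0225) = 5.94×10^6 N/C.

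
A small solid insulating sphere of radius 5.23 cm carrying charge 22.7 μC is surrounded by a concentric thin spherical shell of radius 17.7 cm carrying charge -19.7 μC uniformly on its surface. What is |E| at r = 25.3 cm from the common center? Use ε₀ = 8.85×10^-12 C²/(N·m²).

By spherical symmetry E is radial; choose a Gaussian sphere of radius r = 25.3 cm (r > 17.7 cm, enclosing both).
Q_enc = (22.7 μC) + (-19.7 μC) = 3.00×10^-6 C.
Applying ∮E·dA = Q_enc/ε₀ with Φ = E(4πr²):
E = |Q_enc|/(4πε₀r²) = (3.00e-6)/(4π·8.85×10^-12·(0.253)²) = 4.21×10^5 N/C.

|E| = 4.21×10^5 N/C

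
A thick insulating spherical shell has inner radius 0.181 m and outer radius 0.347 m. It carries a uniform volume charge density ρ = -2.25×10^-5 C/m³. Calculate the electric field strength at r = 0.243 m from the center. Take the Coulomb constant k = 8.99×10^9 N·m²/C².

|E| = 1.21×10^5 N/C

By spherical symmetry E is radial; choose a Gaussian sphere of radius r = 0.243 m (within the shell material, 0.181 m < r < 0.347 m).
Only the shell between 0.181 m and r is enclosed: Q_enc = ρ·(4π/3)(r³ − a³) = (-2.25×10^-5)·(4π/3)·((0.243)³ − (0.181)³) = -7.935×10^-7 C.
Since E is radial and uniform over the Gaussian sphere, Φ = E·4πr² = Q_enc/ε₀.
E = k|Q_enc|/r² = (8.99×10^9)(7.935×10^-7)/(0.243)² = 1.21×10^5 N/C.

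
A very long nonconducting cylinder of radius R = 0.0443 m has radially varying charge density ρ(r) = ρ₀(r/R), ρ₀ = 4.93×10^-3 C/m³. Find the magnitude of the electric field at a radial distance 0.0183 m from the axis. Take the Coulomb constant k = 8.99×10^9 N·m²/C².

|E| = 1.40×10^6 N/C

Coaxial Gaussian cylinder, radius r = 0.0183 m, length L (r < R).
Integrating ρ over the cross-section to radius r: λ_enc = (2πρ₀/R) ∫₀^r r'^2 dr' = 2πρ₀ r^3/(3·R) = 1.428×10^-6 C/m.
Gauss's law: E·2πrL = λ_enc L/ε₀.
E = 2k|λ_enc|/r = 2(8.99×10^9)(1.428e-6)/(0.0183) = 1.40×10^6 N/C.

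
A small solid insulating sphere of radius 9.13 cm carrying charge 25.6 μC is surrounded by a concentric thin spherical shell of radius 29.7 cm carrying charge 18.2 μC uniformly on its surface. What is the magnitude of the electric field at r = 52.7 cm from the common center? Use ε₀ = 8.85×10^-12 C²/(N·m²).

Use a concentric Gaussian sphere at r = 52.7 cm (r > 29.7 cm, enclosing both).
Q_enc = (25.6 μC) + (18.2 μC) = 4.38×10^-5 C.
Gauss's law: E·4πr² = Q_enc/ε₀.
E = |Q_enc|/(4πε₀r²) = (4.38×10^-5)/(4π·8.85×10^-12·(0.527)²) = 1.42×10^6 N/C.

1.42e6 V/m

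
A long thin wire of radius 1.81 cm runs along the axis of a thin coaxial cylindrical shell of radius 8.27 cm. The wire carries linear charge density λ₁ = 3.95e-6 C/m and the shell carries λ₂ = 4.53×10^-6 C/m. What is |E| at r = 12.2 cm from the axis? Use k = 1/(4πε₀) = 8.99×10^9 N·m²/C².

By cylindrical symmetry E is radial; use a coaxial Gaussian cylinder of radius 12.2 cm and length L (r > 8.27 cm, enclosing both).
λ_enc = λ₁ + λ₂ = (3.95e-6) + (4.53×10^-6) = 8.48×10^-6 C/m.
Gauss's law: E·2πrL = λ_enc L/ε₀.
E = 2k|λ_enc|/r = 2(8.99×10^9)(8.48×10^-6)/(0.122) = 1.25e6 N/C.

|E| = 1.25×10^6 N/C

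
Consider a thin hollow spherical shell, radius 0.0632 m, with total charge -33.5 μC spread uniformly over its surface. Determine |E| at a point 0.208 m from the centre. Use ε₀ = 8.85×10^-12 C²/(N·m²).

Symmetry ⇒ E = E(r) r̂. Gaussian sphere of radius r = 0.208 m (r > 0.0632 m).
The entire shell is enclosed: Q_enc = -3.35e-5 C.
Since E is radial and uniform over the Gaussian sphere, Φ = E·4πr² = Q_enc/ε₀.
E = |Q_enc|/(4πε₀r²) = (3.35×10^-5)/(4π·8.85×10^-12·(0.208)²) = 6.96×10^6 N/C.

E = 6.96e6 V/m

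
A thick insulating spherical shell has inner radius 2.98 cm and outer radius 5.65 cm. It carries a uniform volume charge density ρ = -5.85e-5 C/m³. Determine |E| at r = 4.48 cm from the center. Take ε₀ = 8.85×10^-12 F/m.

|E| ≈ 6.97e4 V/m

By spherical symmetry E is radial; choose a Gaussian sphere of radius r = 4.48 cm (within the shell material, 2.98 cm < r < 5.65 cm).
Only the shell between 2.98 cm and r is enclosed: Q_enc = ρ·(4π/3)(r³ − a³) = (-5.85e-5)·(4π/3)·((0.0448)³ − (0.0298)³) = -1.555×10^-8 C.
Gauss's law: E·4πr² = Q_enc/ε₀.
E = |Q_enc|/(4πε₀r²) = (1.555×10^-8)/(4π·8.85×10^-12·(0.0448)²) = 6.97×10^4 N/C.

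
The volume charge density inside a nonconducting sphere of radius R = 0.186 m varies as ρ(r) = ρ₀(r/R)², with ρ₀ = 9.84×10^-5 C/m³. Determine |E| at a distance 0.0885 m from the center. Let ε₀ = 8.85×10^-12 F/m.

Symmetry ⇒ E = E(r) r̂. Gaussian sphere of radius r = 0.0885 m (r < R).
Integrate the density: Q_enc = 4π ∫₀^r ρ₀(r'/R)^2 r'² dr' = 4πρ₀ r^5/(5·R²) = 3.881×10^-8 C.
Applying ∮E·dA = Q_enc/ε₀ with Φ = E(4πr²):
E = |Q_enc|/(4πε₀r²) = (3.881×10^-8)/(4π·8.85×10^-12·(0.0885)²) = 4.46×10^4 N/C.

4.46×10^4 V/m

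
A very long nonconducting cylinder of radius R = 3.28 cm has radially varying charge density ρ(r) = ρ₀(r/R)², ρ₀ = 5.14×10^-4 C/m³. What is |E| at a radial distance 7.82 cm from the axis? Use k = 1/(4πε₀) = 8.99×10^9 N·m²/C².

Take a coaxial cylindrical Gaussian surface of radius r = 7.82 cm and length L (r > R, full charge per length enclosed).
λ_enc = 2π ∫₀^R ρ₀(r'/R)^2 r' dr' = 2πρ₀R²/4 = 8.686×10^-7 C/m.
Applying ∮E·dA = Q_enc/ε₀ with the end caps contributing no flux:
E = 2k|λ_enc|/r = 2(8.99×10^9)(8.686×10^-7)/(0.0782) = 2.00×10^5 N/C.

|E| ≈ 2.00e5 N/C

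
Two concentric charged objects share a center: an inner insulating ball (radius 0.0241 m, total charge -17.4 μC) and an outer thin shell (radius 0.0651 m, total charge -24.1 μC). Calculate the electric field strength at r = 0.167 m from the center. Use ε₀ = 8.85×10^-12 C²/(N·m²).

|E| ≈ 1.34×10^7 N/C

Take a concentric spherical Gaussian surface of radius r = 0.167 m (r > 0.0651 m, enclosing both).
Q_enc = (-17.4 μC) + (-24.1 μC) = -4.15e-5 C.
Applying ∮E·dA = Q_enc/ε₀ with Φ = E(4πr²):
E = |Q_enc|/(4πε₀r²) = (4.15×10^-5)/(4π·8.85×10^-12·(0.167)²) = 1.34×10^7 N/C.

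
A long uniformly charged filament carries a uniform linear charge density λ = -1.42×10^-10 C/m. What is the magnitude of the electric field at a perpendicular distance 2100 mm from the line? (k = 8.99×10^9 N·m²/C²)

|E| = 1.22 N/C

Coaxial Gaussian cylinder, radius r = 2100 mm, length L.
Q_enc = λL, so λ_enc = -1.42×10^-10 C/m.
Applying ∮E·dA = Q_enc/ε₀ with the end caps contributing no flux:
E = 2k|λ_enc|/r = 2(8.99×10^9)(1.42×10^-10)/(2.1) = 1.22 N/C.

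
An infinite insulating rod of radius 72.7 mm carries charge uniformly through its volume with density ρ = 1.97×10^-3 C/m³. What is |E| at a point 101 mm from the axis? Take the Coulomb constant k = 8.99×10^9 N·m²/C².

5.82e6 N/C

Coaxial Gaussian cylinder, radius r = 101 mm, length L (r > 72.7 mm, full cross-section enclosed).
λ_enc = ρ·πR² = (1.97e-3)π(0.0727)² = 3.271×10^-5 C/m.
Applying ∮E·dA = Q_enc/ε₀ with the end caps contributing no flux:
E = 2k|λ_enc|/r = 2(8.99×10^9)(3.271×10^-5)/(0.101) = 5.82×10^6 N/C.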